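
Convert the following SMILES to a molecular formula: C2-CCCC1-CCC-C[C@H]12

C10H18

Heavy atoms from the SMILES: 10 C.
Implicit hydrogens by atom environment:
  8 × C: 2 H each → 16
  2 × C: 1 H each → 2
  Total hydrogens = 18.
Molecular formula: C10H18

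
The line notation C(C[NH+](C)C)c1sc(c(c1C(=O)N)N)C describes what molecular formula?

Heavy atoms from the SMILES: 10 C, 3 N, 1 O, 1 S.
Implicit hydrogens by atom environment:
  4 × C (aromatic): no H
  3 × C: 3 H each → 9
  2 × C: 2 H each → 4
  2 × N: 2 H each → 4
  1 × C: no H
  1 × N (charge +1): 1 H
  1 × O: no H
  1 × S (aromatic): no H
  Total hydrogens = 18.
Net charge +1.
Molecular formula: C10H18N3OS+

C10H18N3OS+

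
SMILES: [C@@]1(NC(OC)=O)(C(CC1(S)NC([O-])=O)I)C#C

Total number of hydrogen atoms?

10

Hydrogens are implicit in SMILES; fill each atom to its normal valence:
  5 × C: no H
  3 × O: no H
  2 × C: 1 H each → 2
  2 × N: 1 H each → 2
  1 × C: 3 H
  1 × C: 2 H
  1 × I: no H
  1 × O (charge -1): no H
  1 × S: 1 H
  Total hydrogens = 10.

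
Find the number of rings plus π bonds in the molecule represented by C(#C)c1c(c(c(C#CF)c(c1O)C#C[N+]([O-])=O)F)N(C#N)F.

13

Molecular formula from the SMILES: C13H2F3N3O3.
DoU = (2C + 2 + N − H − X)/2 = (2·13 + 2 + 3 − 2 − 3)/2 = 26/2 = 13.
(Structurally: 1 ring(s) + 12 π bond(s) = 13.)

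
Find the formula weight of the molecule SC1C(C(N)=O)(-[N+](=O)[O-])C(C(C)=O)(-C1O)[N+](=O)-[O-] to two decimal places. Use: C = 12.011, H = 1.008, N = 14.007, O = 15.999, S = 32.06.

279.22

Molecular formula: C7H9N3O7S.
M = 7×12.011 + 9×1.008 + 3×14.007 + 7×15.999 + 1×32.06 = 279.22 g/mol.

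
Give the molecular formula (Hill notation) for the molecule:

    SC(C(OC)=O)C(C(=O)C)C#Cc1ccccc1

C14H14O3S

Heavy atoms from the SMILES: 14 C, 3 O, 1 S.
Implicit hydrogens by atom environment:
  5 × C (aromatic): 1 H each → 5
  4 × C: no H
  3 × O: no H
  2 × C: 3 H each → 6
  2 × C: 1 H each → 2
  1 × C (aromatic): no H
  1 × S: 1 H
  Total hydrogens = 14.
Molecular formula: C14H14O3S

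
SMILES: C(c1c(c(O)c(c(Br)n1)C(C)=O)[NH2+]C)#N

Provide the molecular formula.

Heavy atoms from the SMILES: 1 Br, 9 C, 3 N, 2 O.
Implicit hydrogens by atom environment:
  5 × C (aromatic): no H
  2 × C: 3 H each → 6
  2 × C: no H
  1 × Br: no H
  1 × N (charge +1): 2 H
  1 × N (aromatic): no H
  1 × N: no H
  1 × O: 1 H
  1 × O: no H
  Total hydrogens = 9.
Net charge +1.
Molecular formula: C9H9BrN3O2+

C9H9BrN3O2+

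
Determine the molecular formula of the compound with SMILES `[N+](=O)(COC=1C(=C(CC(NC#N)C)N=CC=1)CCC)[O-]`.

Heavy atoms from the SMILES: 13 C, 4 N, 3 O.
Implicit hydrogens by atom environment:
  4 × C: 2 H each → 8
  3 × C (aromatic): no H
  2 × C: 3 H each → 6
  2 × C (aromatic): 1 H each → 2
  2 × O: no H
  1 × C: 1 H
  1 × C: no H
  1 × N: 1 H
  1 × N (aromatic): no H
  1 × N (charge +1): no H
  1 × N: no H
  1 × O (charge -1): no H
  Total hydrogens = 18.
Molecular formula: C13H18N4O3

C13H18N4O3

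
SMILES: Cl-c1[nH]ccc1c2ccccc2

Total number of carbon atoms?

The symbol for carbon appears 10 times in the SMILES. Lowercase c denotes aromatic carbon and counts toward C.

10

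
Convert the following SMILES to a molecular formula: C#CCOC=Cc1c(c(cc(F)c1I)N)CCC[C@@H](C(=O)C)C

C18H21FINO2

Heavy atoms from the SMILES: 18 C, 1 F, 1 I, 1 N, 2 O.
Implicit hydrogens by atom environment:
  5 × C (aromatic): no H
  4 × C: 2 H each → 8
  4 × C: 1 H each → 4
  2 × C: 3 H each → 6
  2 × C: no H
  2 × O: no H
  1 × C (aromatic): 1 H
  1 × F: no H
  1 × I: no H
  1 × N: 2 H
  Total hydrogens = 21.
Molecular formula: C18H21FINO2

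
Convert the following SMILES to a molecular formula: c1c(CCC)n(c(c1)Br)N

C7H11BrN2

Heavy atoms from the SMILES: 1 Br, 7 C, 2 N.
Implicit hydrogens by atom environment:
  2 × C: 2 H each → 4
  2 × C (aromatic): 1 H each → 2
  2 × C (aromatic): no H
  1 × Br: no H
  1 × C: 3 H
  1 × N: 2 H
  1 × N (aromatic): no H
  Total hydrogens = 11.
Molecular formula: C7H11BrN2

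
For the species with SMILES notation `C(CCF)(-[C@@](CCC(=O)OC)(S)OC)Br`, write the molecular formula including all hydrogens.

Heavy atoms from the SMILES: 1 Br, 9 C, 1 F, 3 O, 1 S.
Implicit hydrogens by atom environment:
  4 × C: 2 H each → 8
  3 × O: no H
  2 × C: 3 H each → 6
  2 × C: no H
  1 × Br: no H
  1 × C: 1 H
  1 × F: no H
  1 × S: 1 H
  Total hydrogens = 16.
Molecular formula: C9H16BrFO3S

C9H16BrFO3S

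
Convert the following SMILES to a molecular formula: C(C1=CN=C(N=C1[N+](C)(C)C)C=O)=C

Heavy atoms from the SMILES: 10 C, 3 N, 1 O.
Implicit hydrogens by atom environment:
  3 × C: 3 H each → 9
  3 × C (aromatic): no H
  2 × C: 1 H each → 2
  2 × N (aromatic): no H
  1 × C: 2 H
  1 × C (aromatic): 1 H
  1 × N (charge +1): no H
  1 × O: no H
  Total hydrogens = 14.
Net charge +1.
Molecular formula: C10H14N3O+

C10H14N3O+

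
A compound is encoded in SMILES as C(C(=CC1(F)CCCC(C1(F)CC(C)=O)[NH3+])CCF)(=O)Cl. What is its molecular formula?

Heavy atoms from the SMILES: 14 C, 1 Cl, 3 F, 1 N, 2 O.
Implicit hydrogens by atom environment:
  6 × C: 2 H each → 12
  5 × C: no H
  3 × F: no H
  2 × C: 1 H each → 2
  2 × O: no H
  1 × C: 3 H
  1 × Cl: no H
  1 × N (charge +1): 3 H
  Total hydrogens = 20.
Net charge +1.
Molecular formula: C14H20ClF3NO2+

C14H20ClF3NO2+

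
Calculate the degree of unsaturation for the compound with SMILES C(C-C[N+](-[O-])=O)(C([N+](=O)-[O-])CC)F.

Molecular formula from the SMILES: C6H11FN2O4.
DoU = (2C + 2 + N − H − X)/2 = (2·6 + 2 + 2 − 11 − 1)/2 = 4/2 = 2.
(Structurally: 0 ring(s) + 2 π bond(s) = 2.)

2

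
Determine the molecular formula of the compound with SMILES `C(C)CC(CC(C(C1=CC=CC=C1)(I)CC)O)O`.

C15H23IO2

Heavy atoms from the SMILES: 15 C, 1 I, 2 O.
Implicit hydrogens by atom environment:
  5 × C (aromatic): 1 H each → 5
  4 × C: 2 H each → 8
  2 × C: 3 H each → 6
  2 × C: 1 H each → 2
  2 × O: 1 H each → 2
  1 × C: no H
  1 × C (aromatic): no H
  1 × I: no H
  Total hydrogens = 23.
Molecular formula: C15H23IO2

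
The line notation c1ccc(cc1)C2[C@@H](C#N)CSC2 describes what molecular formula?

Heavy atoms from the SMILES: 11 C, 1 N, 1 S.
Implicit hydrogens by atom environment:
  5 × C (aromatic): 1 H each → 5
  2 × C: 2 H each → 4
  2 × C: 1 H each → 2
  1 × C: no H
  1 × C (aromatic): no H
  1 × N: no H
  1 × S: no H
  Total hydrogens = 11.
Molecular formula: C11H11NS

C11H11NS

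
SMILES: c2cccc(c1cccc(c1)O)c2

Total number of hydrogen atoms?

10

Hydrogens are implicit in SMILES; fill each atom to its normal valence:
  9 × C (aromatic): 1 H each → 9
  3 × C (aromatic): no H
  1 × O: 1 H
  Total hydrogens = 10.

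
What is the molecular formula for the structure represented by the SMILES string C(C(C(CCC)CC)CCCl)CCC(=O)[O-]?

Heavy atoms from the SMILES: 13 C, 1 Cl, 2 O.
Implicit hydrogens by atom environment:
  8 × C: 2 H each → 16
  2 × C: 3 H each → 6
  2 × C: 1 H each → 2
  1 × C: no H
  1 × Cl: no H
  1 × O: no H
  1 × O (charge -1): no H
  Total hydrogens = 24.
Net charge -1.
Molecular formula: C13H24ClO2-

C13H24ClO2-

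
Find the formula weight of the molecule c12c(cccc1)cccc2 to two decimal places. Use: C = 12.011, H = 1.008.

128.17

Molecular formula: C10H8.
M = 10×12.011 + 8×1.008 = 128.17 g/mol.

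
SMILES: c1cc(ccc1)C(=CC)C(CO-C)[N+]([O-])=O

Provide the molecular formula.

C12H15NO3

Heavy atoms from the SMILES: 12 C, 1 N, 3 O.
Implicit hydrogens by atom environment:
  5 × C (aromatic): 1 H each → 5
  2 × C: 3 H each → 6
  2 × C: 1 H each → 2
  2 × O: no H
  1 × C: 2 H
  1 × C: no H
  1 × C (aromatic): no H
  1 × N (charge +1): no H
  1 × O (charge -1): no H
  Total hydrogens = 15.
Molecular formula: C12H15NO3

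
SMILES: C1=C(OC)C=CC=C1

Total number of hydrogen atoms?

8

Hydrogens are implicit in SMILES; fill each atom to its normal valence:
  5 × C (aromatic): 1 H each → 5
  1 × C: 3 H
  1 × C (aromatic): no H
  1 × O: no H
  Total hydrogens = 8.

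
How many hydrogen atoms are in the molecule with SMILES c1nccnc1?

4

Hydrogens are implicit in SMILES; fill each atom to its normal valence:
  4 × C (aromatic): 1 H each → 4
  2 × N (aromatic): no H
  Total hydrogens = 4.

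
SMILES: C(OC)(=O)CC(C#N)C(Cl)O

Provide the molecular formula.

Heavy atoms from the SMILES: 6 C, 1 Cl, 1 N, 3 O.
Implicit hydrogens by atom environment:
  2 × C: 1 H each → 2
  2 × C: no H
  2 × O: no H
  1 × C: 3 H
  1 × C: 2 H
  1 × Cl: no H
  1 × N: no H
  1 × O: 1 H
  Total hydrogens = 8.
Molecular formula: C6H8ClNO3

C6H8ClNO3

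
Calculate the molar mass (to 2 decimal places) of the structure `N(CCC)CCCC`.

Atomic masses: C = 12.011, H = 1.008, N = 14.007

Molecular formula: C7H17N.
M = 7×12.011 + 17×1.008 + 1×14.007 = 115.22 g/mol.

115.22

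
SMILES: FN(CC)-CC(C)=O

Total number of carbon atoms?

The symbol for carbon appears 5 times in the SMILES.

5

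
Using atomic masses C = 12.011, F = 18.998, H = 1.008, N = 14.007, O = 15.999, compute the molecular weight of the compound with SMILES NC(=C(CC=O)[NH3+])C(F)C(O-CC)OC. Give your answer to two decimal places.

Molecular formula: C9H18FN2O3+.
M = 9×12.011 + 1×18.998 + 18×1.008 + 2×14.007 + 3×15.999 = 221.25 g/mol.

221.25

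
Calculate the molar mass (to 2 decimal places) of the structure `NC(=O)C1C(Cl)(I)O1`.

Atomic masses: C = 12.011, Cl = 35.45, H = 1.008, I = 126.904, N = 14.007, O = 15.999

247.42

Molecular formula: C3H3ClINO2.
M = 3×12.011 + 1×35.45 + 3×1.008 + 1×126.904 + 1×14.007 + 2×15.999 = 247.42 g/mol.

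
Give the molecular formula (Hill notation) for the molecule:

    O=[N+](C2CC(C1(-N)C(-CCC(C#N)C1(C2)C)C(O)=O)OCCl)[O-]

Heavy atoms from the SMILES: 14 C, 1 Cl, 3 N, 5 O.
Implicit hydrogens by atom environment:
  5 × C: 2 H each → 10
  4 × C: 1 H each → 4
  4 × C: no H
  3 × O: no H
  1 × C: 3 H
  1 × Cl: no H
  1 × N: 2 H
  1 × N (charge +1): no H
  1 × N: no H
  1 × O: 1 H
  1 × O (charge -1): no H
  Total hydrogens = 20.
Molecular formula: C14H20ClN3O5

C14H20ClN3O5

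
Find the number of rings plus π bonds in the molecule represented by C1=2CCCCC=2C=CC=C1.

Molecular formula from the SMILES: C10H12.
DoU = (2C + 2 + N − H − X)/2 = (2·10 + 2 + 0 − 12 − 0)/2 = 10/2 = 5.
(Structurally: 2 ring(s) + 3 π bond(s) = 5.)

5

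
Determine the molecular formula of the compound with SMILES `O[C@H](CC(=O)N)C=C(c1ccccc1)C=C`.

C13H15NO2

Heavy atoms from the SMILES: 13 C, 1 N, 2 O.
Implicit hydrogens by atom environment:
  5 × C (aromatic): 1 H each → 5
  3 × C: 1 H each → 3
  2 × C: 2 H each → 4
  2 × C: no H
  1 × C (aromatic): no H
  1 × N: 2 H
  1 × O: 1 H
  1 × O: no H
  Total hydrogens = 15.
Molecular formula: C13H15NO2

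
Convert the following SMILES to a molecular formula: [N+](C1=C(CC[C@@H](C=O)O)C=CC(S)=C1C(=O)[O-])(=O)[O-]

C11H10NO6S-

Heavy atoms from the SMILES: 11 C, 1 N, 6 O, 1 S.
Implicit hydrogens by atom environment:
  4 × C (aromatic): no H
  3 × O: no H
  2 × C: 2 H each → 4
  2 × C (aromatic): 1 H each → 2
  2 × C: 1 H each → 2
  2 × O (charge -1): no H
  1 × C: no H
  1 × N (charge +1): no H
  1 × O: 1 H
  1 × S: 1 H
  Total hydrogens = 10.
Net charge -1.
Molecular formula: C11H10NO6S-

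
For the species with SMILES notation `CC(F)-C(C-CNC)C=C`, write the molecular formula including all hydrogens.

Heavy atoms from the SMILES: 8 C, 1 F, 1 N.
Implicit hydrogens by atom environment:
  3 × C: 2 H each → 6
  3 × C: 1 H each → 3
  2 × C: 3 H each → 6
  1 × F: no H
  1 × N: 1 H
  Total hydrogens = 16.
Molecular formula: C8H16FN

C8H16FN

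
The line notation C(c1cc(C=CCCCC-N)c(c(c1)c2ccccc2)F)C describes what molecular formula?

C20H24FN

Heavy atoms from the SMILES: 20 C, 1 F, 1 N.
Implicit hydrogens by atom environment:
  7 × C (aromatic): 1 H each → 7
  5 × C: 2 H each → 10
  5 × C (aromatic): no H
  2 × C: 1 H each → 2
  1 × C: 3 H
  1 × F: no H
  1 × N: 2 H
  Total hydrogens = 24.
Molecular formula: C20H24FN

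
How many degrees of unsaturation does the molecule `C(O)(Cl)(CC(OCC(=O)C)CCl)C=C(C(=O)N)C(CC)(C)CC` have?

3

Molecular formula from the SMILES: C16H27Cl2NO4.
DoU = (2C + 2 + N − H − X)/2 = (2·16 + 2 + 1 − 27 − 2)/2 = 6/2 = 3.
(Structurally: 0 ring(s) + 3 π bond(s) = 3.)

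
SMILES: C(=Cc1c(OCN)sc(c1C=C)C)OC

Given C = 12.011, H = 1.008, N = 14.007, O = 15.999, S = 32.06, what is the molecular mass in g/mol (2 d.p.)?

225.31

Molecular formula: C11H15NO2S.
M = 11×12.011 + 15×1.008 + 1×14.007 + 2×15.999 + 1×32.06 = 225.31 g/mol.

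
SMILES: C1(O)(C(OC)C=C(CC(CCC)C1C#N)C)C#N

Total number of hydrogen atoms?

20

Hydrogens are implicit in SMILES; fill each atom to its normal valence:
  4 × C: 1 H each → 4
  4 × C: no H
  3 × C: 3 H each → 9
  3 × C: 2 H each → 6
  2 × N: no H
  1 × O: 1 H
  1 × O: no H
  Total hydrogens = 20.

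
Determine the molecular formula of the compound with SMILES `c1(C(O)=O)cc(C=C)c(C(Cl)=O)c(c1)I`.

Heavy atoms from the SMILES: 10 C, 1 Cl, 1 I, 3 O.
Implicit hydrogens by atom environment:
  4 × C (aromatic): no H
  2 × C (aromatic): 1 H each → 2
  2 × C: no H
  2 × O: no H
  1 × C: 2 H
  1 × C: 1 H
  1 × Cl: no H
  1 × I: no H
  1 × O: 1 H
  Total hydrogens = 6.
Molecular formula: C10H6ClIO3

C10H6ClIO3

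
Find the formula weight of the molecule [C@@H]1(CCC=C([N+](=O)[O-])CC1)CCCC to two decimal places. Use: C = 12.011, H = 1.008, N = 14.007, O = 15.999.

Molecular formula: C11H19NO2.
M = 11×12.011 + 19×1.008 + 1×14.007 + 2×15.999 = 197.28 g/mol.

197.28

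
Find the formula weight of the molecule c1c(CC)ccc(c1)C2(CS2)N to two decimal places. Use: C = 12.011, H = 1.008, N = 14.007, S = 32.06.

179.28

Molecular formula: C10H13NS.
M = 10×12.011 + 13×1.008 + 1×14.007 + 1×32.06 = 179.28 g/mol.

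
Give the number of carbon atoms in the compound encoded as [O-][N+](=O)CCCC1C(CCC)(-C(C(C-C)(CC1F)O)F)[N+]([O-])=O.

14

The symbol for carbon appears 14 times in the SMILES.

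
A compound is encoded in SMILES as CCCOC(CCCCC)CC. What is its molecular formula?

C11H24O

Heavy atoms from the SMILES: 11 C, 1 O.
Implicit hydrogens by atom environment:
  7 × C: 2 H each → 14
  3 × C: 3 H each → 9
  1 × C: 1 H
  1 × O: no H
  Total hydrogens = 24.
Molecular formula: C11H24O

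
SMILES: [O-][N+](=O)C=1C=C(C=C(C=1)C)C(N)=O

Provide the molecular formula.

C8H8N2O3

Heavy atoms from the SMILES: 8 C, 2 N, 3 O.
Implicit hydrogens by atom environment:
  3 × C (aromatic): 1 H each → 3
  3 × C (aromatic): no H
  2 × O: no H
  1 × C: 3 H
  1 × C: no H
  1 × N: 2 H
  1 × N (charge +1): no H
  1 × O (charge -1): no H
  Total hydrogens = 8.
Molecular formula: C8H8N2O3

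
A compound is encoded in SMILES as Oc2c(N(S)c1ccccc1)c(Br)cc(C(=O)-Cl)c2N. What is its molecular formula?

C13H10BrClN2O2S

Heavy atoms from the SMILES: 1 Br, 13 C, 1 Cl, 2 N, 2 O, 1 S.
Implicit hydrogens by atom environment:
  6 × C (aromatic): 1 H each → 6
  6 × C (aromatic): no H
  1 × Br: no H
  1 × C: no H
  1 × Cl: no H
  1 × N: 2 H
  1 × N: no H
  1 × O: 1 H
  1 × O: no H
  1 × S: 1 H
  Total hydrogens = 10.
Molecular formula: C13H10BrClN2O2S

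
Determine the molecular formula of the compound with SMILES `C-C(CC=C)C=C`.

C7H12

Heavy atoms from the SMILES: 7 C.
Implicit hydrogens by atom environment:
  3 × C: 2 H each → 6
  3 × C: 1 H each → 3
  1 × C: 3 H
  Total hydrogens = 12.
Molecular formula: C7H12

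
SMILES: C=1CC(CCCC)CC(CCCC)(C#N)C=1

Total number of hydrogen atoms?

Hydrogens are implicit in SMILES; fill each atom to its normal valence:
  8 × C: 2 H each → 16
  3 × C: 1 H each → 3
  2 × C: 3 H each → 6
  2 × C: no H
  1 × N: no H
  Total hydrogens = 25.

25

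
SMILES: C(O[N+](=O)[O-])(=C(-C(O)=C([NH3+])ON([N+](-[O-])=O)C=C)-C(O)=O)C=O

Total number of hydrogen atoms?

9

Hydrogens are implicit in SMILES; fill each atom to its normal valence:
  6 × O: no H
  5 × C: no H
  2 × C: 1 H each → 2
  2 × N (charge +1): no H
  2 × O: 1 H each → 2
  2 × O (charge -1): no H
  1 × C: 2 H
  1 × N (charge +1): 3 H
  1 × N: no H
  Total hydrogens = 9.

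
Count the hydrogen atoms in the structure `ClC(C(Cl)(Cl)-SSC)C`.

7

Hydrogens are implicit in SMILES; fill each atom to its normal valence:
  3 × Cl: no H
  2 × C: 3 H each → 6
  2 × S: no H
  1 × C: 1 H
  1 × C: no H
  Total hydrogens = 7.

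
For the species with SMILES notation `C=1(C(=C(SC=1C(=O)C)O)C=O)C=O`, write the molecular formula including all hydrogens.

C8H6O4S

Heavy atoms from the SMILES: 8 C, 4 O, 1 S.
Implicit hydrogens by atom environment:
  4 × C (aromatic): no H
  3 × O: no H
  2 × C: 1 H each → 2
  1 × C: 3 H
  1 × C: no H
  1 × O: 1 H
  1 × S (aromatic): no H
  Total hydrogens = 6.
Molecular formula: C8H6O4S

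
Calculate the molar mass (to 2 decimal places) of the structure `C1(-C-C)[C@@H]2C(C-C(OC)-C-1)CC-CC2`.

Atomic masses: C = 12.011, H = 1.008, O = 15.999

Molecular formula: C13H24O.
M = 13×12.011 + 24×1.008 + 1×15.999 = 196.33 g/mol.

196.33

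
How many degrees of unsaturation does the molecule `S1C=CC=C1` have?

3

Molecular formula from the SMILES: C4H4S.
DoU = (2C + 2 + N − H − X)/2 = (2·4 + 2 + 0 − 4 − 0)/2 = 6/2 = 3.
(Structurally: 1 ring(s) + 2 π bond(s) = 3.)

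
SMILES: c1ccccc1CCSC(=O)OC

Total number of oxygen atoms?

2

The symbol for oxygen appears 2 times in the SMILES.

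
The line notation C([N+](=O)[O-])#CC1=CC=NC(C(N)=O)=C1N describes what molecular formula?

C8H6N4O3

Heavy atoms from the SMILES: 8 C, 4 N, 3 O.
Implicit hydrogens by atom environment:
  3 × C (aromatic): no H
  3 × C: no H
  2 × C (aromatic): 1 H each → 2
  2 × N: 2 H each → 4
  2 × O: no H
  1 × N (aromatic): no H
  1 × N (charge +1): no H
  1 × O (charge -1): no H
  Total hydrogens = 6.
Molecular formula: C8H6N4O3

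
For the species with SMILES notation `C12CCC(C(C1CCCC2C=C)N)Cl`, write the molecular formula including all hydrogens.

C12H20ClN

Heavy atoms from the SMILES: 12 C, 1 Cl, 1 N.
Implicit hydrogens by atom environment:
  6 × C: 2 H each → 12
  6 × C: 1 H each → 6
  1 × Cl: no H
  1 × N: 2 H
  Total hydrogens = 20.
Molecular formula: C12H20ClN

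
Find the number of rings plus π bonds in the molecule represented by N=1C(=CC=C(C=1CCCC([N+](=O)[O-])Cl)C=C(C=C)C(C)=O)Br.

Molecular formula from the SMILES: C15H16BrClN2O3.
DoU = (2C + 2 + N − H − X)/2 = (2·15 + 2 + 2 − 16 − 2)/2 = 16/2 = 8.
(Structurally: 1 ring(s) + 7 π bond(s) = 8.)

8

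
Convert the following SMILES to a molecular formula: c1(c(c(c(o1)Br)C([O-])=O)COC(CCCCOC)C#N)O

Heavy atoms from the SMILES: 1 Br, 13 C, 1 N, 6 O.
Implicit hydrogens by atom environment:
  5 × C: 2 H each → 10
  4 × C (aromatic): no H
  3 × O: no H
  2 × C: no H
  1 × Br: no H
  1 × C: 3 H
  1 × C: 1 H
  1 × N: no H
  1 × O: 1 H
  1 × O (aromatic): no H
  1 × O (charge -1): no H
  Total hydrogens = 15.
Net charge -1.
Molecular formula: C13H15BrNO6-

C13H15BrNO6-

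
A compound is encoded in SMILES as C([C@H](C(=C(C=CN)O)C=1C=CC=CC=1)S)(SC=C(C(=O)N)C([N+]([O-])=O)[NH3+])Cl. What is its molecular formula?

C16H20ClN4O4S2+

Heavy atoms from the SMILES: 16 C, 1 Cl, 4 N, 4 O, 2 S.
Implicit hydrogens by atom environment:
  6 × C: 1 H each → 6
  5 × C (aromatic): 1 H each → 5
  4 × C: no H
  2 × N: 2 H each → 4
  2 × O: no H
  1 × C (aromatic): no H
  1 × Cl: no H
  1 × N (charge +1): 3 H
  1 × N (charge +1): no H
  1 × O: 1 H
  1 × O (charge -1): no H
  1 × S: 1 H
  1 × S: no H
  Total hydrogens = 20.
Net charge +1.
Molecular formula: C16H20ClN4O4S2+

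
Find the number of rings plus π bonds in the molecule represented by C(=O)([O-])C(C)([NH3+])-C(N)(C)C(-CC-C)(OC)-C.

1

Molecular formula from the SMILES: C11H24N2O3.
DoU = (2C + 2 + N − H − X)/2 = (2·11 + 2 + 2 − 24 − 0)/2 = 2/2 = 1.
(Structurally: 0 ring(s) + 1 π bond(s) = 1.)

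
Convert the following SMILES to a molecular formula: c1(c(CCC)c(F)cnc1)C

Heavy atoms from the SMILES: 9 C, 1 F, 1 N.
Implicit hydrogens by atom environment:
  3 × C (aromatic): no H
  2 × C: 3 H each → 6
  2 × C: 2 H each → 4
  2 × C (aromatic): 1 H each → 2
  1 × F: no H
  1 × N (aromatic): no H
  Total hydrogens = 12.
Molecular formula: C9H12FN

C9H12FN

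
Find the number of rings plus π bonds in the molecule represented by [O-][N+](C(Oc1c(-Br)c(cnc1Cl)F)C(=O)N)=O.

6

Molecular formula from the SMILES: C7H4BrClFN3O4.
DoU = (2C + 2 + N − H − X)/2 = (2·7 + 2 + 3 − 4 − 3)/2 = 12/2 = 6.
(Structurally: 1 ring(s) + 5 π bond(s) = 6.)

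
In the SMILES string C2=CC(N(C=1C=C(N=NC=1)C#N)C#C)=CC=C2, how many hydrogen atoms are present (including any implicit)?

Hydrogens are implicit in SMILES; fill each atom to its normal valence:
  7 × C (aromatic): 1 H each → 7
  3 × C (aromatic): no H
  2 × C: no H
  2 × N (aromatic): no H
  2 × N: no H
  1 × C: 1 H
  Total hydrogens = 8.

8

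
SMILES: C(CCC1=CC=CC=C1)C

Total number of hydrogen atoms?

14

Hydrogens are implicit in SMILES; fill each atom to its normal valence:
  5 × C (aromatic): 1 H each → 5
  3 × C: 2 H each → 6
  1 × C: 3 H
  1 × C (aromatic): no H
  Total hydrogens = 14.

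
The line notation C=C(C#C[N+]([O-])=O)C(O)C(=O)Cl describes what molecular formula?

Heavy atoms from the SMILES: 6 C, 1 Cl, 1 N, 4 O.
Implicit hydrogens by atom environment:
  4 × C: no H
  2 × O: no H
  1 × C: 2 H
  1 × C: 1 H
  1 × Cl: no H
  1 × N (charge +1): no H
  1 × O: 1 H
  1 × O (charge -1): no H
  Total hydrogens = 4.
Molecular formula: C6H4ClNO4

C6H4ClNO4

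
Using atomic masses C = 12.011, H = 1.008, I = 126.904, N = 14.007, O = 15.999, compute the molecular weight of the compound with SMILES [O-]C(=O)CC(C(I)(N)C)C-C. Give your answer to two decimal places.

270.09

Molecular formula: C7H13INO2-.
M = 7×12.011 + 13×1.008 + 1×126.904 + 1×14.007 + 2×15.999 = 270.09 g/mol.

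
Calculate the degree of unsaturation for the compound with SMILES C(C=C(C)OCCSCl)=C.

2

Molecular formula from the SMILES: C7H11ClOS.
DoU = (2C + 2 + N − H − X)/2 = (2·7 + 2 + 0 − 11 − 1)/2 = 4/2 = 2.
(Structurally: 0 ring(s) + 2 π bond(s) = 2.)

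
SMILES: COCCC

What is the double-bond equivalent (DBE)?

Molecular formula from the SMILES: C4H10O.
DoU = (2C + 2 + N − H − X)/2 = (2·4 + 2 + 0 − 10 − 0)/2 = 0/2 = 0.
(Structurally: 0 ring(s) + 0 π bond(s) = 0.)

0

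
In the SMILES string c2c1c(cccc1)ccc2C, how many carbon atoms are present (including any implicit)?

The symbol for carbon appears 11 times in the SMILES. Lowercase c denotes aromatic carbon and counts toward C.

11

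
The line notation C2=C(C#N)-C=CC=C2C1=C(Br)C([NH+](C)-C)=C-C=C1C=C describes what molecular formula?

Heavy atoms from the SMILES: 1 Br, 17 C, 2 N.
Implicit hydrogens by atom environment:
  6 × C (aromatic): 1 H each → 6
  6 × C (aromatic): no H
  2 × C: 3 H each → 6
  1 × Br: no H
  1 × C: 2 H
  1 × C: 1 H
  1 × C: no H
  1 × N (charge +1): 1 H
  1 × N: no H
  Total hydrogens = 16.
Net charge +1.
Molecular formula: C17H16BrN2+

C17H16BrN2+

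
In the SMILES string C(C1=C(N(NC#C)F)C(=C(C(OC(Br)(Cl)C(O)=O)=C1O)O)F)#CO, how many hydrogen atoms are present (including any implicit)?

Hydrogens are implicit in SMILES; fill each atom to its normal valence:
  6 × C (aromatic): no H
  5 × C: no H
  4 × O: 1 H each → 4
  2 × F: no H
  2 × O: no H
  1 × Br: no H
  1 × C: 1 H
  1 × Cl: no H
  1 × N: 1 H
  1 × N: no H
  Total hydrogens = 6.

6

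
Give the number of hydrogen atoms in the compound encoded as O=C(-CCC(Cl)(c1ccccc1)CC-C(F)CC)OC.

22

Hydrogens are implicit in SMILES; fill each atom to its normal valence:
  5 × C: 2 H each → 10
  5 × C (aromatic): 1 H each → 5
  2 × C: 3 H each → 6
  2 × C: no H
  2 × O: no H
  1 × C: 1 H
  1 × C (aromatic): no H
  1 × Cl: no H
  1 × F: no H
  Total hydrogens = 22.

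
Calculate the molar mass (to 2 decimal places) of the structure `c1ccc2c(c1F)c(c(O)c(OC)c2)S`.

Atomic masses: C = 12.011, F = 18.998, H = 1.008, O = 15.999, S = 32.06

224.25

Molecular formula: C11H9FO2S.
M = 11×12.011 + 1×18.998 + 9×1.008 + 2×15.999 + 1×32.06 = 224.25 g/mol.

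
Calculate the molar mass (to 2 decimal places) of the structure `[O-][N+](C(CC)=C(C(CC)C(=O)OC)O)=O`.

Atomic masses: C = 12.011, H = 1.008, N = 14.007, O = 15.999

217.22

Molecular formula: C9H15NO5.
M = 9×12.011 + 15×1.008 + 1×14.007 + 5×15.999 = 217.22 g/mol.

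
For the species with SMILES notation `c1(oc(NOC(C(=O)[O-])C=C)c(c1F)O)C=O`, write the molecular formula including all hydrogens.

Heavy atoms from the SMILES: 9 C, 1 F, 1 N, 6 O.
Implicit hydrogens by atom environment:
  4 × C (aromatic): no H
  3 × C: 1 H each → 3
  3 × O: no H
  1 × C: 2 H
  1 × C: no H
  1 × F: no H
  1 × N: 1 H
  1 × O: 1 H
  1 × O (aromatic): no H
  1 × O (charge -1): no H
  Total hydrogens = 7.
Net charge -1.
Molecular formula: C9H7FNO6-

C9H7FNO6-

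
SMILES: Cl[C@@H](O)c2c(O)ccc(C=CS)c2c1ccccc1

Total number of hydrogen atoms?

13

Hydrogens are implicit in SMILES; fill each atom to its normal valence:
  7 × C (aromatic): 1 H each → 7
  5 × C (aromatic): no H
  3 × C: 1 H each → 3
  2 × O: 1 H each → 2
  1 × Cl: no H
  1 × S: 1 H
  Total hydrogens = 13.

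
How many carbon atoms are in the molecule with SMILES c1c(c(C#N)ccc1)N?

7

The symbol for carbon appears 7 times in the SMILES. Lowercase c denotes aromatic carbon and counts toward C.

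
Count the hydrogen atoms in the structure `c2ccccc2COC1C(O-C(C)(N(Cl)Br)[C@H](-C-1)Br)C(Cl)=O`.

15

Hydrogens are implicit in SMILES; fill each atom to its normal valence:
  5 × C (aromatic): 1 H each → 5
  3 × C: 1 H each → 3
  3 × O: no H
  2 × Br: no H
  2 × C: 2 H each → 4
  2 × C: no H
  2 × Cl: no H
  1 × C: 3 H
  1 × C (aromatic): no H
  1 × N: no H
  Total hydrogens = 15.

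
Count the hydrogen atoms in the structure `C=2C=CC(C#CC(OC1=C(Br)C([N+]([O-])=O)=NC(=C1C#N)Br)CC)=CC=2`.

Hydrogens are implicit in SMILES; fill each atom to its normal valence:
  6 × C (aromatic): no H
  5 × C (aromatic): 1 H each → 5
  3 × C: no H
  2 × Br: no H
  2 × O: no H
  1 × C: 3 H
  1 × C: 2 H
  1 × C: 1 H
  1 × N (aromatic): no H
  1 × N (charge +1): no H
  1 × N: no H
  1 × O (charge -1): no H
  Total hydrogens = 11.

11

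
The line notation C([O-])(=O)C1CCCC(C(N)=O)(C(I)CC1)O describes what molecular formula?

C10H15INO4-

Heavy atoms from the SMILES: 10 C, 1 I, 1 N, 4 O.
Implicit hydrogens by atom environment:
  5 × C: 2 H each → 10
  3 × C: no H
  2 × C: 1 H each → 2
  2 × O: no H
  1 × I: no H
  1 × N: 2 H
  1 × O: 1 H
  1 × O (charge -1): no H
  Total hydrogens = 15.
Net charge -1.
Molecular formula: C10H15INO4-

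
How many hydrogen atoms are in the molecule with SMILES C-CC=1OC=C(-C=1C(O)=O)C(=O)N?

9

Hydrogens are implicit in SMILES; fill each atom to its normal valence:
  3 × C (aromatic): no H
  2 × C: no H
  2 × O: no H
  1 × C: 3 H
  1 × C: 2 H
  1 × C (aromatic): 1 H
  1 × N: 2 H
  1 × O: 1 H
  1 × O (aromatic): no H
  Total hydrogens = 9.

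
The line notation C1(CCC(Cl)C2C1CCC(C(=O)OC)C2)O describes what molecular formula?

Heavy atoms from the SMILES: 12 C, 1 Cl, 3 O.
Implicit hydrogens by atom environment:
  5 × C: 2 H each → 10
  5 × C: 1 H each → 5
  2 × O: no H
  1 × C: 3 H
  1 × C: no H
  1 × Cl: no H
  1 × O: 1 H
  Total hydrogens = 19.
Molecular formula: C12H19ClO3

C12H19ClO3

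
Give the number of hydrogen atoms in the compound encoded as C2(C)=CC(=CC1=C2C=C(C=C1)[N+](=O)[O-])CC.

13

Hydrogens are implicit in SMILES; fill each atom to its normal valence:
  5 × C (aromatic): 1 H each → 5
  5 × C (aromatic): no H
  2 × C: 3 H each → 6
  1 × C: 2 H
  1 × N (charge +1): no H
  1 × O: no H
  1 × O (charge -1): no H
  Total hydrogens = 13.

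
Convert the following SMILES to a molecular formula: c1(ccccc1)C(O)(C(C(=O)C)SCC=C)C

Heavy atoms from the SMILES: 14 C, 2 O, 1 S.
Implicit hydrogens by atom environment:
  5 × C (aromatic): 1 H each → 5
  2 × C: 3 H each → 6
  2 × C: 2 H each → 4
  2 × C: 1 H each → 2
  2 × C: no H
  1 × C (aromatic): no H
  1 × O: 1 H
  1 × O: no H
  1 × S: no H
  Total hydrogens = 18.
Molecular formula: C14H18O2S

C14H18O2S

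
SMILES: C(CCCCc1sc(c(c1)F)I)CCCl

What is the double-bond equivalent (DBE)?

Molecular formula from the SMILES: C11H15ClFIS.
DoU = (2C + 2 + N − H − X)/2 = (2·11 + 2 + 0 − 15 − 3)/2 = 6/2 = 3.
(Structurally: 1 ring(s) + 2 π bond(s) = 3.)

3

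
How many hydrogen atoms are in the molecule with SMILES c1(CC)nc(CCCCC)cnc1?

Hydrogens are implicit in SMILES; fill each atom to its normal valence:
  5 × C: 2 H each → 10
  2 × C: 3 H each → 6
  2 × C (aromatic): 1 H each → 2
  2 × C (aromatic): no H
  2 × N (aromatic): no H
  Total hydrogens = 18.

18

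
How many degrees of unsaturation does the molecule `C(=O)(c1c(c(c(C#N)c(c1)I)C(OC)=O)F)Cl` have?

8

Molecular formula from the SMILES: C10H4ClFINO3.
DoU = (2C + 2 + N − H − X)/2 = (2·10 + 2 + 1 − 4 − 3)/2 = 16/2 = 8.
(Structurally: 1 ring(s) + 7 π bond(s) = 8.)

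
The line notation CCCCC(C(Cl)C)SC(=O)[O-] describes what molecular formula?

Heavy atoms from the SMILES: 8 C, 1 Cl, 2 O, 1 S.
Implicit hydrogens by atom environment:
  3 × C: 2 H each → 6
  2 × C: 3 H each → 6
  2 × C: 1 H each → 2
  1 × C: no H
  1 × Cl: no H
  1 × O: no H
  1 × O (charge -1): no H
  1 × S: no H
  Total hydrogens = 14.
Net charge -1.
Molecular formula: C8H14ClO2S-

C8H14ClO2S-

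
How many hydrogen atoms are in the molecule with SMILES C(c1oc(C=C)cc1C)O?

Hydrogens are implicit in SMILES; fill each atom to its normal valence:
  3 × C (aromatic): no H
  2 × C: 2 H each → 4
  1 × C: 3 H
  1 × C (aromatic): 1 H
  1 × C: 1 H
  1 × O: 1 H
  1 × O (aromatic): no H
  Total hydrogens = 10.

10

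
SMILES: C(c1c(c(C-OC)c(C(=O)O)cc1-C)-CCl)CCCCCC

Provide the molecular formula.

C18H27ClO3

Heavy atoms from the SMILES: 18 C, 1 Cl, 3 O.
Implicit hydrogens by atom environment:
  8 × C: 2 H each → 16
  5 × C (aromatic): no H
  3 × C: 3 H each → 9
  2 × O: no H
  1 × C (aromatic): 1 H
  1 × C: no H
  1 × Cl: no H
  1 × O: 1 H
  Total hydrogens = 27.
Molecular formula: C18H27ClO3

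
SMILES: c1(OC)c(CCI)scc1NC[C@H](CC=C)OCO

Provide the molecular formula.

Heavy atoms from the SMILES: 13 C, 1 I, 1 N, 3 O, 1 S.
Implicit hydrogens by atom environment:
  6 × C: 2 H each → 12
  3 × C (aromatic): no H
  2 × C: 1 H each → 2
  2 × O: no H
  1 × C: 3 H
  1 × C (aromatic): 1 H
  1 × I: no H
  1 × N: 1 H
  1 × O: 1 H
  1 × S (aromatic): no H
  Total hydrogens = 20.
Molecular formula: C13H20INO3S

C13H20INO3S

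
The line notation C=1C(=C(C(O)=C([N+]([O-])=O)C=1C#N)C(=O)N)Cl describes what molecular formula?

Heavy atoms from the SMILES: 8 C, 1 Cl, 3 N, 4 O.
Implicit hydrogens by atom environment:
  5 × C (aromatic): no H
  2 × C: no H
  2 × O: no H
  1 × C (aromatic): 1 H
  1 × Cl: no H
  1 × N: 2 H
  1 × N: no H
  1 × N (charge +1): no H
  1 × O: 1 H
  1 × O (charge -1): no H
  Total hydrogens = 4.
Molecular formula: C8H4ClN3O4

C8H4ClN3O4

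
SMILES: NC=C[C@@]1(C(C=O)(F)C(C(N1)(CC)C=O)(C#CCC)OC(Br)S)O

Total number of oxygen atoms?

The symbol for oxygen appears 4 times in the SMILES.

4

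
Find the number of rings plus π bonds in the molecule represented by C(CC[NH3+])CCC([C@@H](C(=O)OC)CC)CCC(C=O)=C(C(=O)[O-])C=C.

Molecular formula from the SMILES: C19H31NO5.
DoU = (2C + 2 + N − H − X)/2 = (2·19 + 2 + 1 − 31 − 0)/2 = 10/2 = 5.
(Structurally: 0 ring(s) + 5 π bond(s) = 5.)

5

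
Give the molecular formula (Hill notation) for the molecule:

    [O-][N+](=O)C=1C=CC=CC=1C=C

Heavy atoms from the SMILES: 8 C, 1 N, 2 O.
Implicit hydrogens by atom environment:
  4 × C (aromatic): 1 H each → 4
  2 × C (aromatic): no H
  1 × C: 2 H
  1 × C: 1 H
  1 × N (charge +1): no H
  1 × O: no H
  1 × O (charge -1): no H
  Total hydrogens = 7.
Molecular formula: C8H7NO2

C8H7NO2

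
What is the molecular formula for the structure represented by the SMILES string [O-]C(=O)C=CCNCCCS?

C7H12NO2S-

Heavy atoms from the SMILES: 7 C, 1 N, 2 O, 1 S.
Implicit hydrogens by atom environment:
  4 × C: 2 H each → 8
  2 × C: 1 H each → 2
  1 × C: no H
  1 × N: 1 H
  1 × O: no H
  1 × O (charge -1): no H
  1 × S: 1 H
  Total hydrogens = 12.
Net charge -1.
Molecular formula: C7H12NO2S-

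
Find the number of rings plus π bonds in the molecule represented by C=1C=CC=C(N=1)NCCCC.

Molecular formula from the SMILES: C9H14N2.
DoU = (2C + 2 + N − H − X)/2 = (2·9 + 2 + 2 − 14 − 0)/2 = 8/2 = 4.
(Structurally: 1 ring(s) + 3 π bond(s) = 4.)

4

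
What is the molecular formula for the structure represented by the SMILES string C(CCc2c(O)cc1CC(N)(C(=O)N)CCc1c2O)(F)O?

C14H19FN2O4

Heavy atoms from the SMILES: 14 C, 1 F, 2 N, 4 O.
Implicit hydrogens by atom environment:
  5 × C: 2 H each → 10
  5 × C (aromatic): no H
  3 × O: 1 H each → 3
  2 × C: no H
  2 × N: 2 H each → 4
  1 × C (aromatic): 1 H
  1 × C: 1 H
  1 × F: no H
  1 × O: no H
  Total hydrogens = 19.
Molecular formula: C14H19FN2O4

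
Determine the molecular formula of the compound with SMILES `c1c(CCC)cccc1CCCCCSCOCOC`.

Heavy atoms from the SMILES: 17 C, 2 O, 1 S.
Implicit hydrogens by atom environment:
  9 × C: 2 H each → 18
  4 × C (aromatic): 1 H each → 4
  2 × C: 3 H each → 6
  2 × C (aromatic): no H
  2 × O: no H
  1 × S: no H
  Total hydrogens = 28.
Molecular formula: C17H28O2S

C17H28O2S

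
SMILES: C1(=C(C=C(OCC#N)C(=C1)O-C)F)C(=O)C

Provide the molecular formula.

C11H10FNO3

Heavy atoms from the SMILES: 11 C, 1 F, 1 N, 3 O.
Implicit hydrogens by atom environment:
  4 × C (aromatic): no H
  3 × O: no H
  2 × C: 3 H each → 6
  2 × C (aromatic): 1 H each → 2
  2 × C: no H
  1 × C: 2 H
  1 × F: no H
  1 × N: no H
  Total hydrogens = 10.
Molecular formula: C11H10FNO3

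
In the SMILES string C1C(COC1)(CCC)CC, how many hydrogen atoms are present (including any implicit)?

18

Hydrogens are implicit in SMILES; fill each atom to its normal valence:
  6 × C: 2 H each → 12
  2 × C: 3 H each → 6
  1 × C: no H
  1 × O: no H
  Total hydrogens = 18.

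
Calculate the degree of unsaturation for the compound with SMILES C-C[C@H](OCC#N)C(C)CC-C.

2

Molecular formula from the SMILES: C10H19NO.
DoU = (2C + 2 + N − H − X)/2 = (2·10 + 2 + 1 − 19 − 0)/2 = 4/2 = 2.
(Structurally: 0 ring(s) + 2 π bond(s) = 2.)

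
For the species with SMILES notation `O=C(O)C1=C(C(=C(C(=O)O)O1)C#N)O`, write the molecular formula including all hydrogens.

Heavy atoms from the SMILES: 7 C, 1 N, 6 O.
Implicit hydrogens by atom environment:
  4 × C (aromatic): no H
  3 × C: no H
  3 × O: 1 H each → 3
  2 × O: no H
  1 × N: no H
  1 × O (aromatic): no H
  Total hydrogens = 3.
Molecular formula: C7H3NO6

C7H3NO6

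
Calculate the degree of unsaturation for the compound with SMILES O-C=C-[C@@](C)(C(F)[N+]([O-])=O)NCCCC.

Molecular formula from the SMILES: C9H17FN2O3.
DoU = (2C + 2 + N − H − X)/2 = (2·9 + 2 + 2 − 17 − 1)/2 = 4/2 = 2.
(Structurally: 0 ring(s) + 2 π bond(s) = 2.)

2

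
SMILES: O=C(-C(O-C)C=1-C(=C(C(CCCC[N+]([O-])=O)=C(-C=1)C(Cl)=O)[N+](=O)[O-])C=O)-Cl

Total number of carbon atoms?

15

The symbol for carbon appears 15 times in the SMILES. (Cl is a single chlorine, not C + l.)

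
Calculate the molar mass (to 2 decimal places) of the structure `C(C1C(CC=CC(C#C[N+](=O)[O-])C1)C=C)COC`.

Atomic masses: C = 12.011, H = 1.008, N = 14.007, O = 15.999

Molecular formula: C14H19NO3.
M = 14×12.011 + 19×1.008 + 1×14.007 + 3×15.999 = 249.31 g/mol.

249.31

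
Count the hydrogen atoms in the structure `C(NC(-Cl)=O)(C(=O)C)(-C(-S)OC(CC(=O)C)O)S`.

Hydrogens are implicit in SMILES; fill each atom to its normal valence:
  4 × C: no H
  4 × O: no H
  2 × C: 3 H each → 6
  2 × C: 1 H each → 2
  2 × S: 1 H each → 2
  1 × C: 2 H
  1 × Cl: no H
  1 × N: 1 H
  1 × O: 1 H
  Total hydrogens = 14.

14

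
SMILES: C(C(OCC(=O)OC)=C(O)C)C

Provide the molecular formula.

Heavy atoms from the SMILES: 8 C, 4 O.
Implicit hydrogens by atom environment:
  3 × C: 3 H each → 9
  3 × C: no H
  3 × O: no H
  2 × C: 2 H each → 4
  1 × O: 1 H
  Total hydrogens = 14.
Molecular formula: C8H14O4

C8H14O4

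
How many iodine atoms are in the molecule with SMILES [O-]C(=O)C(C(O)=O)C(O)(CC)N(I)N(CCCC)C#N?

The symbol for iodine appears 1 time in the SMILES.

1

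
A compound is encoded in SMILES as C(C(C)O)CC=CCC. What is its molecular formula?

Heavy atoms from the SMILES: 8 C, 1 O.
Implicit hydrogens by atom environment:
  3 × C: 2 H each → 6
  3 × C: 1 H each → 3
  2 × C: 3 H each → 6
  1 × O: 1 H
  Total hydrogens = 16.
Molecular formula: C8H16O

C8H16O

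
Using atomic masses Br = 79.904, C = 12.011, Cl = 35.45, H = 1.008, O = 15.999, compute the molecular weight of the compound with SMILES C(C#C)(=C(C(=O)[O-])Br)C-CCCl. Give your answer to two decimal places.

Molecular formula: C8H7BrClO2-.
M = 1×79.904 + 8×12.011 + 1×35.45 + 7×1.008 + 2×15.999 = 250.50 g/mol.

250.50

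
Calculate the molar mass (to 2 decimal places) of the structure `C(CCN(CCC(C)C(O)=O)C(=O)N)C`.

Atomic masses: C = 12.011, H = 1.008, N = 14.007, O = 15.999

216.28

Molecular formula: C10H20N2O3.
M = 10×12.011 + 20×1.008 + 2×14.007 + 3×15.999 = 216.28 g/mol.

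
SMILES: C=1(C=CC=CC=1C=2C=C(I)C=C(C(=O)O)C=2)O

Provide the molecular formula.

C13H9IO3

Heavy atoms from the SMILES: 13 C, 1 I, 3 O.
Implicit hydrogens by atom environment:
  7 × C (aromatic): 1 H each → 7
  5 × C (aromatic): no H
  2 × O: 1 H each → 2
  1 × C: no H
  1 × I: no H
  1 × O: no H
  Total hydrogens = 9.
Molecular formula: C13H9IO3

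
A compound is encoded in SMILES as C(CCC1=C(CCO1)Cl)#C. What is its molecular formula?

Heavy atoms from the SMILES: 8 C, 1 Cl, 1 O.
Implicit hydrogens by atom environment:
  4 × C: 2 H each → 8
  3 × C: no H
  1 × C: 1 H
  1 × Cl: no H
  1 × O: no H
  Total hydrogens = 9.
Molecular formula: C8H9ClO

C8H9ClO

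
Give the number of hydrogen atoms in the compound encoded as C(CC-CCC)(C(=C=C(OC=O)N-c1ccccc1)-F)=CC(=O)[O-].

Hydrogens are implicit in SMILES; fill each atom to its normal valence:
  5 × C (aromatic): 1 H each → 5
  5 × C: no H
  4 × C: 2 H each → 8
  3 × O: no H
  2 × C: 1 H each → 2
  1 × C: 3 H
  1 × C (aromatic): no H
  1 × F: no H
  1 × N: 1 H
  1 × O (charge -1): no H
  Total hydrogens = 19.

19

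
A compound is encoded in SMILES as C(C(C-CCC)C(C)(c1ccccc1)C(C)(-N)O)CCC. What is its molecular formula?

C19H33NO

Heavy atoms from the SMILES: 19 C, 1 N, 1 O.
Implicit hydrogens by atom environment:
  6 × C: 2 H each → 12
  5 × C (aromatic): 1 H each → 5
  4 × C: 3 H each → 12
  2 × C: no H
  1 × C: 1 H
  1 × C (aromatic): no H
  1 × N: 2 H
  1 × O: 1 H
  Total hydrogens = 33.
Molecular formula: C19H33NO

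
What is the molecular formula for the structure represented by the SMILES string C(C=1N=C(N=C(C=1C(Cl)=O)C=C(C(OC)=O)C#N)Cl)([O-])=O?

C11H4Cl2N3O5-

Heavy atoms from the SMILES: 11 C, 2 Cl, 3 N, 5 O.
Implicit hydrogens by atom environment:
  5 × C: no H
  4 × C (aromatic): no H
  4 × O: no H
  2 × Cl: no H
  2 × N (aromatic): no H
  1 × C: 3 H
  1 × C: 1 H
  1 × N: no H
  1 × O (charge -1): no H
  Total hydrogens = 4.
Net charge -1.
Molecular formula: C11H4Cl2N3O5-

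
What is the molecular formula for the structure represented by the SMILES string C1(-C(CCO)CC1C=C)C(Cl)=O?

Heavy atoms from the SMILES: 9 C, 1 Cl, 2 O.
Implicit hydrogens by atom environment:
  4 × C: 2 H each → 8
  4 × C: 1 H each → 4
  1 × C: no H
  1 × Cl: no H
  1 × O: 1 H
  1 × O: no H
  Total hydrogens = 13.
Molecular formula: C9H13ClO2

C9H13ClO2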